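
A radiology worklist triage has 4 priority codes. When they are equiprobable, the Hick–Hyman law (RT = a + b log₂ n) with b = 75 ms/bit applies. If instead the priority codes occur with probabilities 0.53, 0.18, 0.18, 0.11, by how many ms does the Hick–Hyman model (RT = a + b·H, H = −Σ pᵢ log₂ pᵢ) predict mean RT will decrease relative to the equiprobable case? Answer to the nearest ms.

Equiprobable entropy H₀ = log₂ 4 = 2.0000 bits.
Skewed entropy H = −Σ pᵢ log₂ pᵢ = 1.7263 bits.
ΔRT = b·(H₀ − H) = 75 × 0.2737 = 20.52 ms.

21 ms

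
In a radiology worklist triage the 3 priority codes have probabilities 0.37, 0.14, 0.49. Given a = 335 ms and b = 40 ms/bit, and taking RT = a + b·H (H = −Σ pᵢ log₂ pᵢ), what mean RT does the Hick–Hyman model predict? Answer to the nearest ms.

Entropy contributions −pᵢ log₂ pᵢ: 0.5307, 0.3971, 0.5043; sum H = 1.4321 bits.
RT = a + bH = 335 + 40·1.4321 = 392.28 ms.

392 ms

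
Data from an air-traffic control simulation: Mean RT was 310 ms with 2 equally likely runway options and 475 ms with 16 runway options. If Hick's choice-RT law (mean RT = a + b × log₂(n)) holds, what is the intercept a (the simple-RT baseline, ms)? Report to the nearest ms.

255 ms

The slope on a log₂ axis is (475 − 310) / (4 − 1) = 55 ms/bit.
a = RT₁ − b·log₂ n₁ = 310 − 55 × 1 = 255.000 ms.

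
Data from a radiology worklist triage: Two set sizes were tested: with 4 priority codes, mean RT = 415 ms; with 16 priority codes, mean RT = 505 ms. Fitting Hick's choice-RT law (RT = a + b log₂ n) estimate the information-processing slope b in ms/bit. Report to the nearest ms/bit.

Slope: b = (505 − 415) / (log₂ 16 − log₂ 4) = 90/2.0000 = 45 ms/bit.

45 ms/bit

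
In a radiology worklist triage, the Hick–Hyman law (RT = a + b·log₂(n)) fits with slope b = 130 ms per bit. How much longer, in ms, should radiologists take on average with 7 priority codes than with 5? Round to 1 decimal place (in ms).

ΔRT = (a + b log₂ n₂) − (a + b log₂ n₁) = b·(log₂ n₂ − log₂ n₁).
log₂(7) − log₂(5) = 2.8074 − 2.3219 = 0.4854.
ΔRT = 130 × 0.4854 = 63.105 ms.

63.1 ms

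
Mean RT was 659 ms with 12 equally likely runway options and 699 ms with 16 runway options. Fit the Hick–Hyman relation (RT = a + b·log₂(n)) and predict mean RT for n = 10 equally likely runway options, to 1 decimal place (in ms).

633.6 ms

With log₂ n on the abscissa the relation is linear; from the two conditions:
  b = (699 − 659) / (log₂ 16 − log₂ 12) = 40 / (4 − 3.5850) = 96.377 ms/bit
  a = 659 − 96.377 × 3.5850 = 313.493 ms
Then RT(10) = 313.493 + 96.377 × log₂ 10 = 313.493 + 96.377 × 3.3219 ≈ 633.650 ms.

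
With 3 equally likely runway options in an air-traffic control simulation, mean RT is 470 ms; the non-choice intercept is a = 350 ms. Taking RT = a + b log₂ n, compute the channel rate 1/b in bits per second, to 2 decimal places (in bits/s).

13.21 bits/s

Choice component = 470 − 350 = 120 ms over log₂(3) = 1.5850 bits.
b = 120 / 1.5850 = 75.712 ms/bit, so 1/b = 13.208 bits/s.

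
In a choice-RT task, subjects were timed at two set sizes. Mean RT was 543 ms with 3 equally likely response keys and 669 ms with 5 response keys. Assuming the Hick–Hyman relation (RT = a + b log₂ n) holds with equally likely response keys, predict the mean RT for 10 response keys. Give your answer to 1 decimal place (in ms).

Fit slope and intercept:
  b = (669 − 543) / (log₂ 5 − log₂ 3) = 126 / (2.3219 − 1.5850) = 170.971 ms/bit
  a = 543 − 170.971 × 1.5850 = 272.017 ms
Then RT(10) = 272.017 + 170.971 × log₂ 10 = 272.017 + 170.971 × 3.3219 ≈ 839.971 ms.

840.0 ms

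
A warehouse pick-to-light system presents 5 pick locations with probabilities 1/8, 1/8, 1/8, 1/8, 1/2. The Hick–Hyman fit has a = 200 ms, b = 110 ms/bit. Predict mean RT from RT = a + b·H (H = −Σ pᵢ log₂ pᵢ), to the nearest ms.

H = −Σ pᵢ log₂ pᵢ = 0.125·3 + 0.125·3 + 0.125·3 + 0.125·3 + 0.5·1 = 2.000 bits.
RT = 200 + 110 × 2.000 = 420.00 ms.

420 ms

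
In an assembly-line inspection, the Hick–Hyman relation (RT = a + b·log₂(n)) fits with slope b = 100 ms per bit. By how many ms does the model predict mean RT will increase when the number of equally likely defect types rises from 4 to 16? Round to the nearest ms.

The intercept a cancels: ΔRT = b·(log₂ n₂ − log₂ n₁) = b·log₂(n₂/n₁).
log₂(16) − log₂(4) = log₂(16/4) = log₂(4) = 2.
ΔRT = 100 × 2.0000 = 200.000 ms.

200 ms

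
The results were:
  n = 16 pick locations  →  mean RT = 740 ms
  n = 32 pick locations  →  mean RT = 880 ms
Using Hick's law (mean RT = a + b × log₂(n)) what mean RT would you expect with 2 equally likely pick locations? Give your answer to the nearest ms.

RT is linear in log₂ n, so two points fix the line:
  b = (880 − 740) / (log₂ 32 − log₂ 16) = 140 / (5 − 4) = 140 ms/bit
  a = 740 − 140 × 4 = 180 ms
Then RT(2) = 180 + 140 × log₂ 2 = 180 + 140 × 1 ≈ 320.000 ms.

320 ms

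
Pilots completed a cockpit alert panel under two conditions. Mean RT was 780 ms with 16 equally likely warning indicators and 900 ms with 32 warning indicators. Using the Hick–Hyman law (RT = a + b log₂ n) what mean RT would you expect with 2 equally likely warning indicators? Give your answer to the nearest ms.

RT is linear in log₂ n, so two points fix the line:
  b = (900 − 780) / (log₂ 32 − log₂ 16) = 120 / (5 − 4) = 120 ms/bit
  a = 780 − 120 × 4 = 300 ms
Then RT(2) = 300 + 120 × log₂ 2 = 300 + 120 × 1 ≈ 420.000 ms.

420 ms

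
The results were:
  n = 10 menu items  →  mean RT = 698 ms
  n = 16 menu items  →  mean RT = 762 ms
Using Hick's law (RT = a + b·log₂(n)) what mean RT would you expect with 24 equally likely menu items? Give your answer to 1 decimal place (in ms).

With log₂ n on the abscissa the relation is linear; from the two conditions:
  b = (762 − 698) / (log₂ 16 − log₂ 10) = 64 / (4 − 3.3219) = 94.385 ms/bit
  a = 698 − 94.385 × 3.3219 = 384.459 ms
Then RT(24) = 384.459 + 94.385 × log₂ 24 = 384.459 + 94.385 × 4.5850 ≈ 817.212 ms.

817.2 ms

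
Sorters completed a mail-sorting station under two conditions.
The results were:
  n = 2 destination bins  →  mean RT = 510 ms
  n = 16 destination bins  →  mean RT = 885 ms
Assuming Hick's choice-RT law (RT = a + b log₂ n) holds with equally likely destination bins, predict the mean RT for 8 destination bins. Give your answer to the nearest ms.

760 ms

Fit slope and intercept:
  b = (885 − 510) / (log₂ 16 − log₂ 2) = 375 / (4 − 1) = 125 ms/bit
  a = 510 − 125 × 1 = 385 ms
Then RT(8) = 385 + 125 × log₂ 8 = 385 + 125 × 3 ≈ 760.000 ms.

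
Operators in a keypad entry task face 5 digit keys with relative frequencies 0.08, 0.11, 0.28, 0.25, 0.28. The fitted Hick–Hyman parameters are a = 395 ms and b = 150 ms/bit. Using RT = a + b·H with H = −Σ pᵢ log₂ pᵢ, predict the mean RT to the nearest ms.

721 ms

Entropy contributions −pᵢ log₂ pᵢ: 0.2915, 0.3503, 0.5142, 0.5000, 0.5142; sum H = 2.1702 bits.
RT = a + bH = 395 + 150·2.1702 = 720.54 ms.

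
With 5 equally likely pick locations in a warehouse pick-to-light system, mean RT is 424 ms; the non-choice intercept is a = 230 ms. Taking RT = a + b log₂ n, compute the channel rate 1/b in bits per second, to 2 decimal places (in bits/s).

11.97 bits/s

b = (424 − 230)/log₂ 5 = 194/2.3219 = 83.551 ms per bit = 0.08355 s/bit; the reciprocal is 11.969 bits/s.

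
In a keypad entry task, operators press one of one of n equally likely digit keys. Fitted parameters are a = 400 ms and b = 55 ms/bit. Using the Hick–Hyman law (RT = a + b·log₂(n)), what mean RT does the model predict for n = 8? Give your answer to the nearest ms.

565 ms

log₂(8) = 3 bits, so RT = 400 + 55 × 3 ≈ 565.000 ms.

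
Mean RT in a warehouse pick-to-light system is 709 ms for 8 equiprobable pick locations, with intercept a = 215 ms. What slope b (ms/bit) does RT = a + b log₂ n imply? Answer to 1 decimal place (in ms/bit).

164.7 ms/bit

log₂(8) = 3 bits.
b = (RT − a)/log₂ n = (709 − 215) / 3 = 164.667 ms/bit.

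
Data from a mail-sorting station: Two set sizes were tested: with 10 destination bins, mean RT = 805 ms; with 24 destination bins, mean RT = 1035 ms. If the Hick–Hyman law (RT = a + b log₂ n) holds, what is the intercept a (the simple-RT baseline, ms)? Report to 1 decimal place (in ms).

200.1 ms

b = (RT₂ − RT₁)/(log₂ n₂ − log₂ n₁) = (1035 − 805)/(4.5850 − 3.3219) = 182.101 ms/bit.
Intercept: a = 805 − 182.101·log₂(10) = 200.073 ms.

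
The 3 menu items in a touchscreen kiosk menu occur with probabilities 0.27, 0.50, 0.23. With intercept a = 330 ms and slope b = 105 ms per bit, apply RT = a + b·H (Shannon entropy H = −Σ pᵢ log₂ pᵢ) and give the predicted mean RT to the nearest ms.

Entropy contributions −pᵢ log₂ pᵢ: 0.5100, 0.5000, 0.4877; sum H = 1.4977 bits.
RT = a + bH = 330 + 105·1.4977 = 487.26 ms.

487 ms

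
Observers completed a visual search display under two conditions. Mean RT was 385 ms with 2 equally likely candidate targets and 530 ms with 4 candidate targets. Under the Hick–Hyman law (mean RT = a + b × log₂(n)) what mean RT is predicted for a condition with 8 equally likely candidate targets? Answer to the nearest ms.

675 ms

RT is linear in log₂ n, so two points fix the line:
  b = (530 − 385) / (log₂ 4 − log₂ 2) = 145 / (2 − 1) = 145 ms/bit
  a = 385 − 145 × 1 = 240 ms
Then RT(8) = 240 + 145 × log₂ 8 = 240 + 145 × 3 ≈ 675.000 ms.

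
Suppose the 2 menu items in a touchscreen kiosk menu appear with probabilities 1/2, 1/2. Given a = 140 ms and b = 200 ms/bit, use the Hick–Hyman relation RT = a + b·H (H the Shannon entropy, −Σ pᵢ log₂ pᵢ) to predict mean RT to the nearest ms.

H = −Σ pᵢ log₂ pᵢ = 0.5·1 + 0.5·1 = 1.000 bits.
RT = 140 + 200 × 1.000 = 340.00 ms.

340 ms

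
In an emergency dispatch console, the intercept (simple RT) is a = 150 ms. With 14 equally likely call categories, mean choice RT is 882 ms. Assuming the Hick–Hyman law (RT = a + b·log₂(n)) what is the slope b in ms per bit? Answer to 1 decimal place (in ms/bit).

192.3 ms/bit

14 alternatives carry log₂ 14 = 3.8074 bits; the choice cost is 882 − 150 = 732 ms, so b = 732/3.8074 = 192.259 ms/bit.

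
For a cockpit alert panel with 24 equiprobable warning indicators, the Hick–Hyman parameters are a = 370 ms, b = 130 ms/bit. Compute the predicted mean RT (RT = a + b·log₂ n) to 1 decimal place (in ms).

966.0 ms

log₂(24) = 4.5850 bits, so RT = 370 + 130 × 4.5850 ≈ 966.045 ms.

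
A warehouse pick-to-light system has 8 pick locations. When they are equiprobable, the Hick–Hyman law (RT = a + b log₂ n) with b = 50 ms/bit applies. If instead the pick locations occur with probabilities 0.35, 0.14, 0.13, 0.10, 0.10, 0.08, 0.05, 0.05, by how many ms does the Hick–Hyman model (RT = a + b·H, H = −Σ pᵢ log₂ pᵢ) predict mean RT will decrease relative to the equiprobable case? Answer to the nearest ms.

Equiprobable entropy H₀ = log₂ 8 = 3.0000 bits.
Skewed entropy H = −Σ pᵢ log₂ pᵢ = 2.6979 bits.
ΔRT = b·(H₀ − H) = 50 × 0.3021 = 15.10 ms.

15 ms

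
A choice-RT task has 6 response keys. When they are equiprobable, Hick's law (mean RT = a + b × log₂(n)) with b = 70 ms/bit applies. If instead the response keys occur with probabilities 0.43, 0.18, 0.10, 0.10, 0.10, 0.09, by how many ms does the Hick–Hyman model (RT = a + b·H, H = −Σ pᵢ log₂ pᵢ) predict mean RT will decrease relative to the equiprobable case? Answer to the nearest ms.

21 ms

The RT saving is b·ΔH. Equiprobable H₀ = log₂(6) = 2.5850 bits; with the given probabilities H = 2.2781 bits.
b·(H₀ − H) = 70 × (2.5850 − 2.2781) = 21.48 ms.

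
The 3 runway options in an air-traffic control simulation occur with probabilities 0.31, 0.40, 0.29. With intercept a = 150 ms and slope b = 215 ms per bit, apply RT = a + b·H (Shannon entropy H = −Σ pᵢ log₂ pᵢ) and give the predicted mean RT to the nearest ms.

H = 0.31·log₂(1/0.31) + 0.40·log₂(1/0.40) + 0.29·log₂(1/0.29) = 1.5705 bits.
RT = 150 + 215 × 1.5705 = 487.65 ms.

488 ms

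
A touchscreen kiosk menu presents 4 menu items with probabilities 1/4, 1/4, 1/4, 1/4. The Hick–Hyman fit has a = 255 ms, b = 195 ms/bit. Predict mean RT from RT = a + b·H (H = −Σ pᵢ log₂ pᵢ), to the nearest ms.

645 ms

H = −Σ pᵢ log₂ pᵢ = 0.25·2 + 0.25·2 + 0.25·2 + 0.25·2 = 2.000 bits.
RT = 255 + 195 × 2.000 = 645.00 ms.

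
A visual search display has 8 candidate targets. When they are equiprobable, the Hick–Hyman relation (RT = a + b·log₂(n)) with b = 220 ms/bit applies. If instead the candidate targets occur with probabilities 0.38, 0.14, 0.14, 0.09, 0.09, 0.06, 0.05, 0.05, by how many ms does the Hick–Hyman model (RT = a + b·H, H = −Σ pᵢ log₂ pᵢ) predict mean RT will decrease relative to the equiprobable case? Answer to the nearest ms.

82 ms

Equiprobable entropy H₀ = log₂ 8 = 3.0000 bits.
Skewed entropy H = −Σ pᵢ log₂ pᵢ = 2.6257 bits.
ΔRT = b·(H₀ − H) = 220 × 0.3743 = 82.34 ms.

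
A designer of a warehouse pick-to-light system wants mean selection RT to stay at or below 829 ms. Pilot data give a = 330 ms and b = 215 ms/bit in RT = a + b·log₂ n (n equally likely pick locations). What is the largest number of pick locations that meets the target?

215·log₂ n ≤ 829 − 330 = 499, giving log₂ n ≤ 2.3209 and n ≤ 4.997. The largest whole number is 4.

4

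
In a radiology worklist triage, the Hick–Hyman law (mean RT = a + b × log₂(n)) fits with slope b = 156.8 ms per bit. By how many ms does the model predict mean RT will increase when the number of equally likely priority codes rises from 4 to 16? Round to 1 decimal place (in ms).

The intercept a cancels: ΔRT = b·(log₂ n₂ − log₂ n₁) = b·log₂(n₂/n₁).
log₂(16) − log₂(4) = log₂(16/4) = log₂(4) = 2.
ΔRT = 156.8 × 2.0000 = 313.600 ms.

313.6 ms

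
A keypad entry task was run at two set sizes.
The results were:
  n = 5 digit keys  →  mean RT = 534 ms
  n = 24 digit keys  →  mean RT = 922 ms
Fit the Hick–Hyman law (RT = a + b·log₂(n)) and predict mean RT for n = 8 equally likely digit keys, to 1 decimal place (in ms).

Solve the two-equation system in a and b:
  b = (922 − 534) / (log₂ 24 − log₂ 5) = 388 / (4.5850 − 2.3219) = 171.451 ms/bit
  a = 534 − 171.451 × 2.3219 = 135.903 ms
Then RT(8) = 135.903 + 171.451 × log₂ 8 = 135.903 + 171.451 × 3 ≈ 650.256 ms.

650.3 ms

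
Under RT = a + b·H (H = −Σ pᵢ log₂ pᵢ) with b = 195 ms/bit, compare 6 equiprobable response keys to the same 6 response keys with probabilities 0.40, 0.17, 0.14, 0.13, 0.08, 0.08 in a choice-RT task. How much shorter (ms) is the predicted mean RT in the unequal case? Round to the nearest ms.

The RT saving is b·ΔH. Equiprobable H₀ = log₂(6) = 2.5850 bits; with the given probabilities H = 2.3261 bits.
b·(H₀ − H) = 195 × (2.5850 − 2.3261) = 50.47 ms.

50 ms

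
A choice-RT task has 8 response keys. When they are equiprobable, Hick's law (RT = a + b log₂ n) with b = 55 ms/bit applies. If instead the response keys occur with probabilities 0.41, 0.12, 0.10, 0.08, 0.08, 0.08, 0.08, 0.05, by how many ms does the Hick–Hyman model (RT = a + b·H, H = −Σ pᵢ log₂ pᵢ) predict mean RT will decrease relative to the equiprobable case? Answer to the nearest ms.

22 ms

Equiprobable entropy H₀ = log₂ 8 = 3.0000 bits.
Skewed entropy H = −Σ pᵢ log₂ pᵢ = 2.6088 bits.
ΔRT = b·(H₀ − H) = 55 × 0.3912 = 21.52 ms.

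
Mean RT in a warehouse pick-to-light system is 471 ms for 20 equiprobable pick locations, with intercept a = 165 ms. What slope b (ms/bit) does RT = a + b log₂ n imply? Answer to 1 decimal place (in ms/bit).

70.8 ms/bit

log₂(20) = 4.3219 bits.
b = (RT − a)/log₂ n = (471 − 165) / 4.3219 = 70.802 ms/bit.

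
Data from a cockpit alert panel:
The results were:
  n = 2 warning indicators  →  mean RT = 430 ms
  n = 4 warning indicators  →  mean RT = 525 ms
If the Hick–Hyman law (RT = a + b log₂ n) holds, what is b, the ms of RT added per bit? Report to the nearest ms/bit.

Slope: b = (525 − 430) / (log₂ 4 − log₂ 2) = 95/1.0000 = 95 ms/bit.

95 ms/bit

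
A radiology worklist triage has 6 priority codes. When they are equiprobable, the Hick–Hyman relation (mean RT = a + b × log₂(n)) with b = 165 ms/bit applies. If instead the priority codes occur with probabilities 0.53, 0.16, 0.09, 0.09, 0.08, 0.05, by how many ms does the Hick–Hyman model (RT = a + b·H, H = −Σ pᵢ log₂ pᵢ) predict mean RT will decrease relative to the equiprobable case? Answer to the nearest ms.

90 ms

The RT saving is b·ΔH. Equiprobable H₀ = log₂(6) = 2.5850 bits; with the given probabilities H = 2.0414 bits.
b·(H₀ − H) = 165 × (2.5850 − 2.0414) = 89.69 ms.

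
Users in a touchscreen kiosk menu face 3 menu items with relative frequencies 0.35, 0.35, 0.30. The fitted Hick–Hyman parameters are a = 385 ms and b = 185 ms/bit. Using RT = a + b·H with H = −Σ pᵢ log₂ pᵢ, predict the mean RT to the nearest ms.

Entropy contributions −pᵢ log₂ pᵢ: 0.5301, 0.5301, 0.5211; sum H = 1.5813 bits.
RT = a + bH = 385 + 185·1.5813 = 677.54 ms.

678 ms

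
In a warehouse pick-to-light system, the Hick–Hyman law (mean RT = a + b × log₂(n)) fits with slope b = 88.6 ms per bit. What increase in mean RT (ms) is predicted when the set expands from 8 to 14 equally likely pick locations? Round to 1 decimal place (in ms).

71.5 ms

ΔRT = (a + b log₂ n₂) − (a + b log₂ n₁) = b·(log₂ n₂ − log₂ n₁).
log₂(14) − log₂(8) = 3.8074 − 3 = 0.8074.
ΔRT = 88.6 × 0.8074 = 71.532 ms.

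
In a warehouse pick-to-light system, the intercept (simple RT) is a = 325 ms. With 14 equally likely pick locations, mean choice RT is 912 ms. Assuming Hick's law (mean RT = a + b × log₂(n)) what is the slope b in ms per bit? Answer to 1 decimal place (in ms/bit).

14 alternatives carry log₂ 14 = 3.8074 bits; the choice cost is 912 − 325 = 587 ms, so b = 587/3.8074 = 154.175 ms/bit.

154.2 ms/bit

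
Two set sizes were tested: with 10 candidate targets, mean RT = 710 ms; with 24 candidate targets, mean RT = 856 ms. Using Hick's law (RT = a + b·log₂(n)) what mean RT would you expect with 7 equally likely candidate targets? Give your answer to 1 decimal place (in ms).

650.5 ms

With log₂ n on the abscissa the relation is linear; from the two conditions:
  b = (856 − 710) / (log₂ 24 − log₂ 10) = 146 / (4.5850 − 3.3219) = 115.595 ms/bit
  a = 710 − 115.595 × 3.3219 = 326.003 ms
Then RT(7) = 326.003 + 115.595 × log₂ 7 = 326.003 + 115.595 × 2.8074 ≈ 650.518 ms.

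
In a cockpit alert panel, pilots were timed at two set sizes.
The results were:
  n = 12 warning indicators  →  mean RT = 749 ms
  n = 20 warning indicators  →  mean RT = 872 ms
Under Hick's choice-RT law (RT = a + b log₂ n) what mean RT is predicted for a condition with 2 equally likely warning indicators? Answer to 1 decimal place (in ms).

317.6 ms

With log₂ n on the abscissa the relation is linear; from the two conditions:
  b = (872 − 749) / (log₂ 20 − log₂ 12) = 123 / (4.3219 − 3.5850) = 166.901 ms/bit
  a = 749 − 166.901 × 3.5850 = 150.668 ms
Then RT(2) = 150.668 + 166.901 × log₂ 2 = 150.668 + 166.901 × 1 ≈ 317.568 ms.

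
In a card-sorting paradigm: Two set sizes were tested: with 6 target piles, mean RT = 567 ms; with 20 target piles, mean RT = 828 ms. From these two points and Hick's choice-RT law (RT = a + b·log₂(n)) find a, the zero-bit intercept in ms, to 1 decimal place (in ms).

178.6 ms

The slope on a log₂ axis is (828 − 567) / (4.3219 − 2.5850) = 150.262 ms/bit.
a = RT₁ − b·log₂ n₁ = 567 − 150.262 × 2.5850 = 178.578 ms.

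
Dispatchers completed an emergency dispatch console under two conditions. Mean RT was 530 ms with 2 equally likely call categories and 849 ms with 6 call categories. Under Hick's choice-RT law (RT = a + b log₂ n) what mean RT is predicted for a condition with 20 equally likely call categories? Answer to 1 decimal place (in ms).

1198.6 ms

Solve the two-equation system in a and b:
  b = (849 − 530) / (log₂ 6 − log₂ 2) = 319 / (2.5850 − 1) = 201.267 ms/bit
  a = 530 − 201.267 × 1 = 328.733 ms
Then RT(20) = 328.733 + 201.267 × log₂ 20 = 328.733 + 201.267 × 4.3219 ≈ 1198.593 ms.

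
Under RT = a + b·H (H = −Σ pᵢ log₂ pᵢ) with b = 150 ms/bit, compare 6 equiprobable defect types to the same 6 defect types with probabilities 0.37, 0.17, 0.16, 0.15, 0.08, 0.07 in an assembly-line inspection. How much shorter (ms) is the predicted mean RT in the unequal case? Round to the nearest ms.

The RT saving is b·ΔH. Equiprobable H₀ = log₂(6) = 2.5850 bits; with the given probabilities H = 2.3589 bits.
b·(H₀ − H) = 150 × (2.5850 − 2.3589) = 33.90 ms.

34 ms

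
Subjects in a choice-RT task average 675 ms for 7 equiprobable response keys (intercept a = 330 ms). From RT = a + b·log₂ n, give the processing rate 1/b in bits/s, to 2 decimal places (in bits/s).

b = (675 − 330)/log₂ 7 = 345/2.8074 = 122.891 ms per bit = 0.12289 s/bit; the reciprocal is 8.137 bits/s.

8.14 bits/s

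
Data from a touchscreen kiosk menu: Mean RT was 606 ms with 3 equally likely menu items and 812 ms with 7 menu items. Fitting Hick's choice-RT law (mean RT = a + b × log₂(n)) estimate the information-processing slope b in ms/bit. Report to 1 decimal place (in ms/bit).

The slope on a log₂ axis is (812 − 606) / (2.8074 − 1.5850) = 168.522 ms/bit.

168.5 ms/bit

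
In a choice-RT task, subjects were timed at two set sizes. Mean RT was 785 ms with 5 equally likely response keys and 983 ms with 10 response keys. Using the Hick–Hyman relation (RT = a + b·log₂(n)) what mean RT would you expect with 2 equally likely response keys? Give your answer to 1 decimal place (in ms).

With log₂ n on the abscissa the relation is linear; from the two conditions:
  b = (983 − 785) / (log₂ 10 − log₂ 5) = 198 / (3.3219 − 2.3219) = 198.000 ms/bit
  a = 785 − 198.000 × 2.3219 = 325.258 ms
Then RT(2) = 325.258 + 198.000 × log₂ 2 = 325.258 + 198.000 × 1 ≈ 523.258 ms.

523.3 ms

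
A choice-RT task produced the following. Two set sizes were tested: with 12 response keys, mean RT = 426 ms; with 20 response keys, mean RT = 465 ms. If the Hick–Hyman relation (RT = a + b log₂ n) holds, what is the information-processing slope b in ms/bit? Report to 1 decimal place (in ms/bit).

52.9 ms/bit

Slope: b = (465 − 426) / (log₂ 20 − log₂ 12) = 39/0.7370 = 52.920 ms/bit.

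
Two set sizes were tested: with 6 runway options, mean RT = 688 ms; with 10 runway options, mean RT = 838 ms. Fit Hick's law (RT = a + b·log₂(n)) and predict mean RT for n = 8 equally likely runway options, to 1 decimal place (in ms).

772.5 ms

RT is linear in log₂ n, so two points fix the line:
  b = (838 − 688) / (log₂ 10 − log₂ 6) = 150 / (3.3219 − 2.5850) = 203.537 ms/bit
  a = 688 − 203.537 × 2.5850 = 161.864 ms
Then RT(8) = 161.864 + 203.537 × log₂ 8 = 161.864 + 203.537 × 3 ≈ 772.476 ms.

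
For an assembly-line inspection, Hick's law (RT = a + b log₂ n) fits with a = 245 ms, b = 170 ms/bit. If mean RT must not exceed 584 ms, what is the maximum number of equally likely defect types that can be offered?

170·log₂ n ≤ 584 − 245 = 339, giving log₂ n ≤ 1.9941 and n ≤ 3.984. The largest whole number is 3.

3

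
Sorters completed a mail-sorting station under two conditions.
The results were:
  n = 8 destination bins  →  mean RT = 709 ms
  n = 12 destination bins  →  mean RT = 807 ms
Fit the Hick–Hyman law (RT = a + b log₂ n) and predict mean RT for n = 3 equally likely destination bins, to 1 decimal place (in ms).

471.9 ms

RT is linear in log₂ n, so two points fix the line:
  b = (807 − 709) / (log₂ 12 − log₂ 8) = 98 / (3.5850 − 3) = 167.532 ms/bit
  a = 709 − 167.532 × 3 = 206.404 ms
Then RT(3) = 206.404 + 167.532 × log₂ 3 = 206.404 + 167.532 × 1.5850 ≈ 471.936 ms.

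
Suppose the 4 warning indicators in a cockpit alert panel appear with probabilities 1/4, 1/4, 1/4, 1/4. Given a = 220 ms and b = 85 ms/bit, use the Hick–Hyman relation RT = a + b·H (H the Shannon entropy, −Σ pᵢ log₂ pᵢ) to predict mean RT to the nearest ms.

390 ms

H = −Σ pᵢ log₂ pᵢ = 0.25·2 + 0.25·2 + 0.25·2 + 0.25·2 = 2.000 bits.
RT = 220 + 85 × 2.000 = 390.00 ms.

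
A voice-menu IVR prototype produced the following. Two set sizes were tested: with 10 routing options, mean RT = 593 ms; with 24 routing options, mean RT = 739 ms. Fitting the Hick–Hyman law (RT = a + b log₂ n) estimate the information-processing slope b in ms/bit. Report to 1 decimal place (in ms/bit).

b = (RT₂ − RT₁)/(log₂ n₂ − log₂ n₁) = (739 − 593)/(4.5850 − 3.3219) = 115.595 ms/bit.

115.6 ms/bit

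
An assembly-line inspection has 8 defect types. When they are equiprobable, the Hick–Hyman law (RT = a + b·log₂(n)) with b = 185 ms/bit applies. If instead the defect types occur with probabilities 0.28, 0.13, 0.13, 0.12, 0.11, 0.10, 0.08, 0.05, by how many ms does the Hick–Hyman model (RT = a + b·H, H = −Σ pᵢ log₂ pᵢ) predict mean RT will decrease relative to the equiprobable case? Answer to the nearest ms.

30 ms

Equiprobable entropy H₀ = log₂ 8 = 3.0000 bits.
Skewed entropy H = −Σ pᵢ log₂ pᵢ = 2.8367 bits.
ΔRT = b·(H₀ − H) = 185 × 0.1633 = 30.22 ms.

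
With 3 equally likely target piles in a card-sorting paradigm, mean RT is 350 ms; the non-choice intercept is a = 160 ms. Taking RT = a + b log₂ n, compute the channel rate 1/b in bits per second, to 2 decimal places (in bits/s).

b = (350 − 160)/log₂ 3 = 190/1.5850 = 119.877 ms per bit = 0.11988 s/bit; the reciprocal is 8.342 bits/s.

8.34 bits/s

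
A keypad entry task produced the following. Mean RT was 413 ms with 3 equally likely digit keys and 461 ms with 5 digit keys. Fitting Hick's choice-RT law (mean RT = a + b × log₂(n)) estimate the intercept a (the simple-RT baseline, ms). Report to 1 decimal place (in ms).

309.8 ms

Slope: b = (461 − 413) / (log₂ 5 − log₂ 3) = 48/0.7370 = 65.132 ms/bit.
Intercept: a = 413 − 65.132·log₂(3) = 309.768 ms.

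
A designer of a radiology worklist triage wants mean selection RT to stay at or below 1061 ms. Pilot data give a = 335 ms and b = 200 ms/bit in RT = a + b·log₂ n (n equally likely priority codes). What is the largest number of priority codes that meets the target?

12

200·log₂ n ≤ 1061 − 335 = 726, giving log₂ n ≤ 3.6300 and n ≤ 12.381. The largest whole number is 12.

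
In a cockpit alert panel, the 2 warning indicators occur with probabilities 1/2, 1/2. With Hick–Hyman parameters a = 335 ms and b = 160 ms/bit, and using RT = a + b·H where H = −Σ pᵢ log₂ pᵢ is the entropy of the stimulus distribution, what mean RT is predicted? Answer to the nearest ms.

Each term −pᵢ log₂ pᵢ: 0.5·1 + 0.5·1; summed, H = 1.000 bits.
Mean RT = a + bH = 335 + 160·1.000 = 495.00 ms.

495 ms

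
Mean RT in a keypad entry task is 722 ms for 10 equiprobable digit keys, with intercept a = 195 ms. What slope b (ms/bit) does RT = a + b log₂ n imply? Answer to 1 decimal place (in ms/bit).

158.6 ms/bit

b = (722 − 195) / log₂(10) = 527 / 3.3219 = 158.643 ms/bit.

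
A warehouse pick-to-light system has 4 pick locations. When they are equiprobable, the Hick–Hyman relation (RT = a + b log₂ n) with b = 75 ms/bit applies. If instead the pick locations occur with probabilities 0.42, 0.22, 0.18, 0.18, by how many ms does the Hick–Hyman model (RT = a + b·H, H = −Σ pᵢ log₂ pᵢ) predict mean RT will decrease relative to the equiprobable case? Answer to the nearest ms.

Equiprobable entropy H₀ = log₂ 4 = 2.0000 bits.
Skewed entropy H = −Σ pᵢ log₂ pᵢ = 1.8968 bits.
ΔRT = b·(H₀ − H) = 75 × 0.1032 = 7.74 ms.

8 ms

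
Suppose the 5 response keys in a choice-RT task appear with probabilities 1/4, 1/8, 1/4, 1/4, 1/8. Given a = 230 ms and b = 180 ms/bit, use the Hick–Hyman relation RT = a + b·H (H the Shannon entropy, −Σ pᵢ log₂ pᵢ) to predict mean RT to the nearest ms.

635 ms

H = −Σ pᵢ log₂ pᵢ = 0.25·2 + 0.125·3 + 0.25·2 + 0.25·2 + 0.125·3 = 2.250 bits.
RT = 230 + 180 × 2.250 = 635.00 ms.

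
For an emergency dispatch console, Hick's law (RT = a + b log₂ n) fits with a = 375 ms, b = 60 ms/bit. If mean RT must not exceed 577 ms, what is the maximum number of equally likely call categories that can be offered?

Information budget: (577 − 375)/60 = 3.3667 bits, so n ≤ 2^3.3667 = 10.315 → at most 10.

10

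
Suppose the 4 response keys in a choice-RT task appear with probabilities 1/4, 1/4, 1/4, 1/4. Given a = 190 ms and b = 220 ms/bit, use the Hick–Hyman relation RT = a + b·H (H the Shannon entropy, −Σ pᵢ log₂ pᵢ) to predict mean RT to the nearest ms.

Each term −pᵢ log₂ pᵢ: 0.25·2 + 0.25·2 + 0.25·2 + 0.25·2; summed, H = 2.000 bits.
Mean RT = a + bH = 190 + 220·2.000 = 630.00 ms.

630 ms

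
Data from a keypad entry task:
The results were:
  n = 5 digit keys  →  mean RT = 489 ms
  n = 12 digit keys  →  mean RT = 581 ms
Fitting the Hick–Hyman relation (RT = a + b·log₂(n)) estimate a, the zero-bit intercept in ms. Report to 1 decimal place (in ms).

319.9 ms

The slope on a log₂ axis is (581 − 489) / (3.5850 − 2.3219) = 72.840 ms/bit.
a = RT₁ − b·log₂ n₁ = 489 − 72.840 × 2.3219 = 319.870 ms.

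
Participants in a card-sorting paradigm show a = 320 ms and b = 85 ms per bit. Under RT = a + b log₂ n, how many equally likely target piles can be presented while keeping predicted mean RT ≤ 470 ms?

85·log₂ n ≤ 470 − 320 = 150, giving log₂ n ≤ 1.7647 and n ≤ 3.398. The largest whole number is 3.

3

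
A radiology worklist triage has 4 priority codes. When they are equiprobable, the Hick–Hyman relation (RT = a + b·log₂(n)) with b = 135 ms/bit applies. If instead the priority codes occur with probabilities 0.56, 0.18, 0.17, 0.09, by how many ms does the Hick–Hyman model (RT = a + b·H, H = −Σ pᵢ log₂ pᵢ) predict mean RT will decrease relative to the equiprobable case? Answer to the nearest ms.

The RT saving is b·ΔH. Equiprobable H₀ = log₂(4) = 2.0000 bits; with the given probabilities H = 1.6610 bits.
b·(H₀ − H) = 135 × (2.0000 − 1.6610) = 45.77 ms.

46 ms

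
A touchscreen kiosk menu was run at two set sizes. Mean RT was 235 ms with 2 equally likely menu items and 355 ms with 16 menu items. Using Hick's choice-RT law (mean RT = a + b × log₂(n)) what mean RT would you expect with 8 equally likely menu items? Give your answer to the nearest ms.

315 ms

Fit slope and intercept:
  b = (355 − 235) / (log₂ 16 − log₂ 2) = 120 / (4 − 1) = 40 ms/bit
  a = 235 − 40 × 1 = 195 ms
Then RT(8) = 195 + 40 × log₂ 8 = 195 + 40 × 3 ≈ 315.000 ms.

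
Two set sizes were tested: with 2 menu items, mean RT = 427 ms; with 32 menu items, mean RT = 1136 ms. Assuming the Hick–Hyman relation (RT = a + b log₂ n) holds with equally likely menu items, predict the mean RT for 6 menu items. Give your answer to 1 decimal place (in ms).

707.9 ms

Fit slope and intercept:
  b = (1136 − 427) / (log₂ 32 − log₂ 2) = 709 / (5 − 1) = 177.250 ms/bit
  a = 427 − 177.250 × 1 = 249.750 ms
Then RT(6) = 249.750 + 177.250 × log₂ 6 = 249.750 + 177.250 × 2.5850 ≈ 707.935 ms.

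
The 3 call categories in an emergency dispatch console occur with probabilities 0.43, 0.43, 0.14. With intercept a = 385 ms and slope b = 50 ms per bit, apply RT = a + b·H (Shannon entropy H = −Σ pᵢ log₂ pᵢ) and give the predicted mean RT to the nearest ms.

457 ms

Entropy contributions −pᵢ log₂ pᵢ: 0.5236, 0.5236, 0.3971; sum H = 1.4442 bits.
RT = a + bH = 385 + 50·1.4442 = 457.21 ms.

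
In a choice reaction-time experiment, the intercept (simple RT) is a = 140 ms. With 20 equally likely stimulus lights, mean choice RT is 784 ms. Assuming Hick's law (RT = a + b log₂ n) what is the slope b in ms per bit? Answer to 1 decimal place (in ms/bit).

149.0 ms/bit

b = (784 − 140) / log₂(20) = 644 / 4.3219 = 149.008 ms/bit.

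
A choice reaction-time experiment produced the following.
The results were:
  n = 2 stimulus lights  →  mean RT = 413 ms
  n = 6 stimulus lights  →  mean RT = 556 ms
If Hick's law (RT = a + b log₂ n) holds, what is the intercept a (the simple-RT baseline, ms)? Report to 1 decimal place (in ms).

322.8 ms

The slope on a log₂ axis is (556 − 413) / (2.5850 − 1) = 90.223 ms/bit.
a = RT₁ − b·log₂ n₁ = 413 − 90.223 × 1 = 322.777 ms.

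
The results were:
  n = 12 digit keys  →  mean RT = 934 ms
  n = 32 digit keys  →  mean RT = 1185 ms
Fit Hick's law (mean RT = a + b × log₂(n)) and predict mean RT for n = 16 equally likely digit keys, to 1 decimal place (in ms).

1007.6 ms

Solve the two-equation system in a and b:
  b = (1185 − 934) / (log₂ 32 − log₂ 12) = 251 / (5 − 3.5850) = 177.380 ms/bit
  a = 934 − 177.380 × 3.5850 = 298.098 ms
Then RT(16) = 298.098 + 177.380 × log₂ 16 = 298.098 + 177.380 × 4 ≈ 1007.620 ms.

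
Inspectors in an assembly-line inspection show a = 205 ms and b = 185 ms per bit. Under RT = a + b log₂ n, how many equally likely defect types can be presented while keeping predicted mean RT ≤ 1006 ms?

Information budget: (1006 − 205)/185 = 4.3297 bits, so n ≤ 2^4.3297 = 20.108 → at most 20.

20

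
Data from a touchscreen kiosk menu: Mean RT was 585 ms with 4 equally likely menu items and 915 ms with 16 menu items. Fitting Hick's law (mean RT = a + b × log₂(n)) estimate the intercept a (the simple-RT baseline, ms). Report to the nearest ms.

255 ms

b = (RT₂ − RT₁)/(log₂ n₂ − log₂ n₁) = (915 − 585)/(4 − 2) = 165 ms/bit.
Intercept: a = 585 − 165·log₂(4) = 255.000 ms.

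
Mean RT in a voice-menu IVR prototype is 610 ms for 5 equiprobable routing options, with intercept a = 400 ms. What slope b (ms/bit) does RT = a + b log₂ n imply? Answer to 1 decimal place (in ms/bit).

90.4 ms/bit

b = (610 − 400) / log₂(5) = 210 / 2.3219 = 90.442 ms/bit.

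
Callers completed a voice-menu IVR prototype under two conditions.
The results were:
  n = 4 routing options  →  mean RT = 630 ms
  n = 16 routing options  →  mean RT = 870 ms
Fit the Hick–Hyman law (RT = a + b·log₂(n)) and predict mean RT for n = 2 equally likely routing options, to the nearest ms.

With log₂ n on the abscissa the relation is linear; from the two conditions:
  b = (870 − 630) / (log₂ 16 − log₂ 4) = 240 / (4 − 2) = 120 ms/bit
  a = 630 − 120 × 2 = 390 ms
Then RT(2) = 390 + 120 × log₂ 2 = 390 + 120 × 1 ≈ 510.000 ms.

510 ms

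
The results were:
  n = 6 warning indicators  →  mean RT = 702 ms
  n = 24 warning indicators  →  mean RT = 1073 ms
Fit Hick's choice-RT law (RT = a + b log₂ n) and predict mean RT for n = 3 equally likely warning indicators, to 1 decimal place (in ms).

516.5 ms

With log₂ n on the abscissa the relation is linear; from the two conditions:
  b = (1073 − 702) / (log₂ 24 − log₂ 6) = 371 / (4.5850 − 2.5850) = 185.500 ms/bit
  a = 702 − 185.500 × 2.5850 = 222.489 ms
Then RT(3) = 222.489 + 185.500 × log₂ 3 = 222.489 + 185.500 × 1.5850 ≈ 516.500 ms.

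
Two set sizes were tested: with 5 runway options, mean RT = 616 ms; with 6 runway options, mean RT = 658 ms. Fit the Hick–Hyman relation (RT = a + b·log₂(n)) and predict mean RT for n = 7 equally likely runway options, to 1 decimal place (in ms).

With log₂ n on the abscissa the relation is linear; from the two conditions:
  b = (658 − 616) / (log₂ 6 − log₂ 5) = 42 / (2.5850 − 2.3219) = 159.675 ms/bit
  a = 616 − 159.675 × 2.3219 = 245.246 ms
Then RT(7) = 245.246 + 159.675 × log₂ 7 = 245.246 + 159.675 × 2.8074 ≈ 693.510 ms.

693.5 ms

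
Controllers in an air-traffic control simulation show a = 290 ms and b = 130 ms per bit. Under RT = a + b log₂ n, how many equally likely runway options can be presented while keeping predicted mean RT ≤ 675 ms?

130·log₂ n ≤ 675 − 290 = 385, giving log₂ n ≤ 2.9615 and n ≤ 7.790. The largest whole number is 7.

7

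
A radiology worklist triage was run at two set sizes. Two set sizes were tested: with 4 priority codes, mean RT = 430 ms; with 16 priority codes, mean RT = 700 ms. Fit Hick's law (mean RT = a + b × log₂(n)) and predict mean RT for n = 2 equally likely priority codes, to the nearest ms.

295 ms

With log₂ n on the abscissa the relation is linear; from the two conditions:
  b = (700 − 430) / (log₂ 16 − log₂ 4) = 270 / (4 − 2) = 135 ms/bit
  a = 430 − 135 × 2 = 160 ms
Then RT(2) = 160 + 135 × log₂ 2 = 160 + 135 × 1 ≈ 295.000 ms.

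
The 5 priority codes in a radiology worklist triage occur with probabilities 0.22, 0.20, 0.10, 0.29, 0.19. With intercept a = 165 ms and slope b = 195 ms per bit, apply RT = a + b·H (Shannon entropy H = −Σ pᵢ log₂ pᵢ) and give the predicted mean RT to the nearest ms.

604 ms

H = 0.22·log₂(1/0.22) + 0.20·log₂(1/0.20) + 0.10·log₂(1/0.10) + 0.29·log₂(1/0.29) + 0.19·log₂(1/0.19) = 2.2503 bits.
RT = 165 + 195 × 2.2503 = 603.81 ms.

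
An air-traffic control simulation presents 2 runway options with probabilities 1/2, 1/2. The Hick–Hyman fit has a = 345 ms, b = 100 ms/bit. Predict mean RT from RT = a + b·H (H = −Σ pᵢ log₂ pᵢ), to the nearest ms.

445 ms

H = −Σ pᵢ log₂ pᵢ = 0.5·1 + 0.5·1 = 1.000 bits.
RT = 345 + 100 × 1.000 = 445.00 ms.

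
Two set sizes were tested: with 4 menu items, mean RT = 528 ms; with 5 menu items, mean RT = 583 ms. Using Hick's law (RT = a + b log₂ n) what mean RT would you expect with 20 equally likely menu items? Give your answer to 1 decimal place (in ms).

924.7 ms

RT is linear in log₂ n, so two points fix the line:
  b = (583 − 528) / (log₂ 5 − log₂ 4) = 55 / (2.3219 − 2) = 170.846 ms/bit
  a = 528 − 170.846 × 2 = 186.309 ms
Then RT(20) = 186.309 + 170.846 × log₂ 20 = 186.309 + 170.846 × 4.3219 ≈ 924.691 ms.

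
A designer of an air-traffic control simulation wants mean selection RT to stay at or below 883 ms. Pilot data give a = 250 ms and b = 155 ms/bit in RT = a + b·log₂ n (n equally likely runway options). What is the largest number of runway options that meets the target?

155·log₂ n ≤ 883 − 250 = 633, giving log₂ n ≤ 4.0839 and n ≤ 16.958. The largest whole number is 16.

16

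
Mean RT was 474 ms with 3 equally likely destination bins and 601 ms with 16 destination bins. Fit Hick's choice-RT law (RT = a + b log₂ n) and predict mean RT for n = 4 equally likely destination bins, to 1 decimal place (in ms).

495.8 ms

RT is linear in log₂ n, so two points fix the line:
  b = (601 − 474) / (log₂ 16 − log₂ 3) = 127 / (4 − 1.5850) = 52.587 ms/bit
  a = 474 − 52.587 × 1.5850 = 390.651 ms
Then RT(4) = 390.651 + 52.587 × log₂ 4 = 390.651 + 52.587 × 2 ≈ 495.826 ms.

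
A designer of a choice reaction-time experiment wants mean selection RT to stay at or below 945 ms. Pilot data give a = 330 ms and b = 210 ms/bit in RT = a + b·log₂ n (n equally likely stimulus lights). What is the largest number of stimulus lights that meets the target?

210·log₂ n ≤ 945 − 330 = 615, giving log₂ n ≤ 2.9286 and n ≤ 7.614. The largest whole number is 7.

7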